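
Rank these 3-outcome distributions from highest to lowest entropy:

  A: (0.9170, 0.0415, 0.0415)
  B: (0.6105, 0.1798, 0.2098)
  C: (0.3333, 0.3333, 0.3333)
C > B > A

Key insight: Entropy is maximized by uniform distributions and minimized by concentrated distributions.

- Uniform distributions have maximum entropy log₂(3) = 1.5850 bits
- The more "peaked" or concentrated a distribution, the lower its entropy

Entropies:
  H(A) = 0.4957 bits
  H(B) = 1.3524 bits
  H(C) = 1.5850 bits

Ranking: C > B > A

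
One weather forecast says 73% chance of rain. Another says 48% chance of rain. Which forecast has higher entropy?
48% forecast

Treat each forecast as a Bernoulli distribution. Binary entropy is maximized at p=0.5 and falls off symmetrically toward 0 or 1. The 48% forecast is closer to 50%, so it is more uncertain. H(73%) ≈ 0.841 bits, H(48%) ≈ 0.999 bits.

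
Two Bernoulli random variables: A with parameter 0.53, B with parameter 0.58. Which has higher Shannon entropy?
A

For binary distributions, entropy is maximized at p=0.5 and decreases as p moves toward 0 or 1.

H(A) = H(0.53) = 0.9974 bits
H(B) = H(0.58) = 0.9815 bits

Distribution A (p=0.53) is closer to uniform (p=0.5), so it has higher entropy.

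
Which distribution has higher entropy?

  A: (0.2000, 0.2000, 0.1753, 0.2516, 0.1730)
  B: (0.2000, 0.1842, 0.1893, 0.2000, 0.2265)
B

Both distributions are close to uniform, making this a harder comparison.

H(A) = 2.3080 bits
H(B) = 2.3182 bits

The distribution closer to uniform has higher entropy.
Answer: B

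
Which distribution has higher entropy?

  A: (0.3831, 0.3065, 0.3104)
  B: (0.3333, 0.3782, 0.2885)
A

Both distributions are close to uniform, making this a harder comparison.

H(A) = 1.5771 bits
H(B) = 1.5762 bits

The distribution closer to uniform has higher entropy.
Answer: A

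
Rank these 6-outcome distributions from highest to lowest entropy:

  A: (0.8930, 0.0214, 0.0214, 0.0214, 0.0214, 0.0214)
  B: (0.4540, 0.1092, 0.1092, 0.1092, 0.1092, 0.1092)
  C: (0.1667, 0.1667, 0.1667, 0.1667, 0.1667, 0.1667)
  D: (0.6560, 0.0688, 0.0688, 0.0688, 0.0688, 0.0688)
C > B > D > A

Key insight: Entropy is maximized by uniform distributions and minimized by concentrated distributions.

Entropies:
  H(A) = 0.7392 bits
  H(B) = 2.2617 bits
  H(C) = 2.5850 bits
  H(D) = 1.7273 bits

Ranking: C > B > D > A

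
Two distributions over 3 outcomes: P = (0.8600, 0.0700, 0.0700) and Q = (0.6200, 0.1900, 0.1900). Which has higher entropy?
Q

P is highly concentrated on one outcome (86%), making it nearly deterministic. Q spreads its mass more evenly (max 62%). The more spread-out distribution has higher entropy: H(P) ≈ 0.724 bits, H(Q) ≈ 1.338 bits.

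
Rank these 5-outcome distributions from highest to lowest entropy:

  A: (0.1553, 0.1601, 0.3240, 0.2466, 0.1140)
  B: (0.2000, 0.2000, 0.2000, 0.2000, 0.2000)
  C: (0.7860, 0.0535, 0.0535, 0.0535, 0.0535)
B > A > C

Key insight: Entropy is maximized by uniform distributions and minimized by concentrated distributions.

- Uniform distributions have maximum entropy log₂(5) = 2.3219 bits
- The more "peaked" or concentrated a distribution, the lower its entropy

Entropies:
  H(A) = 2.2225 bits
  H(B) = 2.3219 bits
  H(C) = 1.1771 bits

Ranking: B > A > C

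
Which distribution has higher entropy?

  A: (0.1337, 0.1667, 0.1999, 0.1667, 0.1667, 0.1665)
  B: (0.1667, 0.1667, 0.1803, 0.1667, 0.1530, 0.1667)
B

Both distributions are close to uniform, making this a harder comparison.

H(A) = 2.5754 bits
H(B) = 2.5834 bits

The distribution closer to uniform has higher entropy.
Answer: B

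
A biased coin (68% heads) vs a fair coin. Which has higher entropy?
Fair coin

The fair coin is uniform (p=0.5), maximizing binary entropy at 1 bit. The biased coin has H(0.68) ≈ 0.904 bits — its outcome is more predictable, so its entropy is lower.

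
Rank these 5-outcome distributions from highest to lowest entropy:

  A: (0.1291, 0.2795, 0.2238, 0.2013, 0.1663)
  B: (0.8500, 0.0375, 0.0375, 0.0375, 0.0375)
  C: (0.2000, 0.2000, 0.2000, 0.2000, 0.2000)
C > A > B

Key insight: Entropy is maximized by uniform distributions and minimized by concentrated distributions.

- Uniform distributions have maximum entropy log₂(5) = 2.3219 bits
- The more "peaked" or concentrated a distribution, the lower its entropy

Entropies:
  H(A) = 2.2746 bits
  H(B) = 0.9098 bits
  H(C) = 2.3219 bits

Ranking: C > A > B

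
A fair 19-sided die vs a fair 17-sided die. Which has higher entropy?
19-sided die

Both are uniform distributions; for uniform over n outcomes, H = log₂(n). H(19-sided) = log₂(19) = 4.248 bits and H(17-sided) = log₂(17) = 4.087 bits. More outcomes in a uniform distribution means higher entropy.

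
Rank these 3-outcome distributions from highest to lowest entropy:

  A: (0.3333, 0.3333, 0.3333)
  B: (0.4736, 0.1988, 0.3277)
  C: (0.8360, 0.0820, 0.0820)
A > B > C

Key insight: Entropy is maximized by uniform distributions and minimized by concentrated distributions.

- Uniform distributions have maximum entropy log₂(3) = 1.5850 bits
- The more "peaked" or concentrated a distribution, the lower its entropy

Entropies:
  H(A) = 1.5850 bits
  H(B) = 1.5014 bits
  H(C) = 0.8078 bits

Ranking: A > B > C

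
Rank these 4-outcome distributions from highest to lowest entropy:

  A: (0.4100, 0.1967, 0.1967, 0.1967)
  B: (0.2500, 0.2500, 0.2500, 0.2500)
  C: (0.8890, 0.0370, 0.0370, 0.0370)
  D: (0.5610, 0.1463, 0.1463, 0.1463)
B > A > D > C

Key insight: Entropy is maximized by uniform distributions and minimized by concentrated distributions.

Entropies:
  H(A) = 1.9116 bits
  H(B) = 2.0000 bits
  H(C) = 0.6789 bits
  H(D) = 1.6850 bits

Ranking: B > A > D > C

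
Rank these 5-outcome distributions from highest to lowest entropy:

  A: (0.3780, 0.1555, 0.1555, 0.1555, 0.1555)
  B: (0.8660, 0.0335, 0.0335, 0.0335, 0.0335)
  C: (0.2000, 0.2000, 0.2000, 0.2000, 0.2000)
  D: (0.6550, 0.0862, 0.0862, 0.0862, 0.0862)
C > A > D > B

Key insight: Entropy is maximized by uniform distributions and minimized by concentrated distributions.

Entropies:
  H(A) = 2.2006 bits
  H(B) = 0.8363 bits
  H(C) = 2.3219 bits
  H(D) = 1.6195 bits

Ranking: C > A > D > B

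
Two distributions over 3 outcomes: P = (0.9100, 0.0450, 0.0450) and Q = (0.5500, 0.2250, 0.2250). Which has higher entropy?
Q

P is highly concentrated on one outcome (91%), making it nearly deterministic. Q spreads its mass more evenly (max 55%). The more spread-out distribution has higher entropy: H(P) ≈ 0.526 bits, H(Q) ≈ 1.443 bits.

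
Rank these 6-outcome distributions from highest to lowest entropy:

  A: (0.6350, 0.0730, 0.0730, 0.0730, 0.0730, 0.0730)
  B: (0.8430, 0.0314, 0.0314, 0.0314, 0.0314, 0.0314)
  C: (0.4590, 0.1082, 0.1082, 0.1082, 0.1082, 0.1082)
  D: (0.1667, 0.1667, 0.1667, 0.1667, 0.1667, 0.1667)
D > C > A > B

Key insight: Entropy is maximized by uniform distributions and minimized by concentrated distributions.

Entropies:
  H(A) = 1.7943 bits
  H(B) = 0.9916 bits
  H(C) = 2.2513 bits
  H(D) = 2.5850 bits

Ranking: D > C > A > B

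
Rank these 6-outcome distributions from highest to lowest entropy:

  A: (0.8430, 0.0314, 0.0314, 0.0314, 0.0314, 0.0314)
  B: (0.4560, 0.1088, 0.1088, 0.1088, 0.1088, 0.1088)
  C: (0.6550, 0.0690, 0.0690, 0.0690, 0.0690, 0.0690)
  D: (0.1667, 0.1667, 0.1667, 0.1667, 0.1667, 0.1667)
D > B > C > A

Key insight: Entropy is maximized by uniform distributions and minimized by concentrated distributions.

Entropies:
  H(A) = 0.9916 bits
  H(B) = 2.2575 bits
  H(C) = 1.7306 bits
  H(D) = 2.5850 bits

Ranking: D > B > C > A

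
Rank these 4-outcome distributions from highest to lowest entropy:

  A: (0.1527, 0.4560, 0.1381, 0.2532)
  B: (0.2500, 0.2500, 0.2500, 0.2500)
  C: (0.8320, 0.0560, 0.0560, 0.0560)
B > A > C

Key insight: Entropy is maximized by uniform distributions and minimized by concentrated distributions.

- Uniform distributions have maximum entropy log₂(4) = 2.0000 bits
- The more "peaked" or concentrated a distribution, the lower its entropy

Entropies:
  H(A) = 1.8268 bits
  H(B) = 2.0000 bits
  H(C) = 0.9194 bits

Ranking: B > A > C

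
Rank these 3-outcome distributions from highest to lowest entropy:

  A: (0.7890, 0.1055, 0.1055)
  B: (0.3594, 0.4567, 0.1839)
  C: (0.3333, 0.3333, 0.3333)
C > B > A

Key insight: Entropy is maximized by uniform distributions and minimized by concentrated distributions.

- Uniform distributions have maximum entropy log₂(3) = 1.5850 bits
- The more "peaked" or concentrated a distribution, the lower its entropy

Entropies:
  H(A) = 0.9544 bits
  H(B) = 1.4962 bits
  H(C) = 1.5850 bits

Ranking: C > B > A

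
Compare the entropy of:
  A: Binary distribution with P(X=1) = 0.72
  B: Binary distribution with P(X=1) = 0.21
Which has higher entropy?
A

For binary distributions, entropy is maximized at p=0.5 and decreases as p moves toward 0 or 1.

H(A) = H(0.72) = 0.8555 bits
H(B) = H(0.21) = 0.7415 bits

Distribution A (p=0.72) is closer to uniform (p=0.5), so it has higher entropy.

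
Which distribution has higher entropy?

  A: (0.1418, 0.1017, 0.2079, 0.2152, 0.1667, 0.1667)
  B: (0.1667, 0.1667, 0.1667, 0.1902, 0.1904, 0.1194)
B

Both distributions are close to uniform, making this a harder comparison.

H(A) = 2.5447 bits
H(B) = 2.5696 bits

The distribution closer to uniform has higher entropy.
Answer: B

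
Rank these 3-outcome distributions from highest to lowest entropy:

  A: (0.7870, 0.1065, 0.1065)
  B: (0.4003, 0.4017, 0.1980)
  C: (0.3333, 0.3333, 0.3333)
C > B > A

Key insight: Entropy is maximized by uniform distributions and minimized by concentrated distributions.

- Uniform distributions have maximum entropy log₂(3) = 1.5850 bits
- The more "peaked" or concentrated a distribution, the lower its entropy

Entropies:
  H(A) = 0.9602 bits
  H(B) = 1.5199 bits
  H(C) = 1.5850 bits

Ranking: C > B > A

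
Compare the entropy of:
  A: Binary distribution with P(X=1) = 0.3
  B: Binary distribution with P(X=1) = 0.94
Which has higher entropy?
A

For binary distributions, entropy is maximized at p=0.5 and decreases as p moves toward 0 or 1.

H(A) = H(0.3) = 0.8813 bits
H(B) = H(0.94) = 0.3274 bits

Distribution A (p=0.3) is closer to uniform (p=0.5), so it has higher entropy.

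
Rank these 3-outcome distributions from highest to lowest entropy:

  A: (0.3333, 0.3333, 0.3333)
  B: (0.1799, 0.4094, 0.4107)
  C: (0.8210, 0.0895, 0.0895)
A > B > C

Key insight: Entropy is maximized by uniform distributions and minimized by concentrated distributions.

- Uniform distributions have maximum entropy log₂(3) = 1.5850 bits
- The more "peaked" or concentrated a distribution, the lower its entropy

Entropies:
  H(A) = 1.5850 bits
  H(B) = 1.5000 bits
  H(C) = 0.8569 bits

Ranking: A > B > C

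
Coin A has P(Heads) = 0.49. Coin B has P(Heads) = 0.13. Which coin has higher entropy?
A

For binary distributions, entropy is maximized at p=0.5 and decreases as p moves toward 0 or 1.

H(A) = H(0.49) = 0.9997 bits
H(B) = H(0.13) = 0.5574 bits

Distribution A (p=0.49) is closer to uniform (p=0.5), so it has higher entropy.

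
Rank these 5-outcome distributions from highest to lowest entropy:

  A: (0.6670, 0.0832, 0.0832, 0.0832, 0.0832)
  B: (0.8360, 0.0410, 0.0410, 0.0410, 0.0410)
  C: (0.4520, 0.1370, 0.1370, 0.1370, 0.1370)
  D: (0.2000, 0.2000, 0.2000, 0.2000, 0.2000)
D > C > A > B

Key insight: Entropy is maximized by uniform distributions and minimized by concentrated distributions.

Entropies:
  H(A) = 1.5840 bits
  H(B) = 0.9718 bits
  H(C) = 2.0893 bits
  H(D) = 2.3219 bits

Ranking: D > C > A > B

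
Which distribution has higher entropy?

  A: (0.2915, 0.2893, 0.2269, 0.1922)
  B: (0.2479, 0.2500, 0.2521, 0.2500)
B

Both distributions are close to uniform, making this a harder comparison.

H(A) = 1.9790 bits
H(B) = 2.0000 bits

The distribution closer to uniform has higher entropy.
Answer: B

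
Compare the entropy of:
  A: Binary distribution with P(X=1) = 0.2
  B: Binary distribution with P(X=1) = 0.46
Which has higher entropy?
B

For binary distributions, entropy is maximized at p=0.5 and decreases as p moves toward 0 or 1.

H(A) = H(0.2) = 0.7219 bits
H(B) = H(0.46) = 0.9954 bits

Distribution B (p=0.46) is closer to uniform (p=0.5), so it has higher entropy.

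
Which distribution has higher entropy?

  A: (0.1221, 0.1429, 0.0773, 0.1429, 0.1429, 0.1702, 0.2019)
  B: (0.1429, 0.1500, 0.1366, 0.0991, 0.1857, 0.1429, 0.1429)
B

Both distributions are close to uniform, making this a harder comparison.

H(A) = 2.7598 bits
H(B) = 2.7876 bits

The distribution closer to uniform has higher entropy.
Answer: B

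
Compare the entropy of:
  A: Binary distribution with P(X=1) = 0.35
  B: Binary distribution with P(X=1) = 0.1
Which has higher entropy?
A

For binary distributions, entropy is maximized at p=0.5 and decreases as p moves toward 0 or 1.

H(A) = H(0.35) = 0.9341 bits
H(B) = H(0.1) = 0.4690 bits

Distribution A (p=0.35) is closer to uniform (p=0.5), so it has higher entropy.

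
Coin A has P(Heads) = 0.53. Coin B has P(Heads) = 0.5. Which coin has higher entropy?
B

For binary distributions, entropy is maximized at p=0.5 and decreases as p moves toward 0 or 1.

H(A) = H(0.53) = 0.9974 bits
H(B) = H(0.5) = 1.0000 bits

Distribution B (p=0.5) is closer to uniform (p=0.5), so it has higher entropy.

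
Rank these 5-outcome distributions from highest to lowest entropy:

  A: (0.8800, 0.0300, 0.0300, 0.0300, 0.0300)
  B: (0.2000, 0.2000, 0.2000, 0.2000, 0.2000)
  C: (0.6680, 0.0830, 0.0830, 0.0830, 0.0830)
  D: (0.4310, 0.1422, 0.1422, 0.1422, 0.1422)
B > D > C > A

Key insight: Entropy is maximized by uniform distributions and minimized by concentrated distributions.

Entropies:
  H(A) = 0.7694 bits
  H(B) = 2.3219 bits
  H(C) = 1.5810 bits
  H(D) = 2.1242 bits

Ranking: B > D > C > A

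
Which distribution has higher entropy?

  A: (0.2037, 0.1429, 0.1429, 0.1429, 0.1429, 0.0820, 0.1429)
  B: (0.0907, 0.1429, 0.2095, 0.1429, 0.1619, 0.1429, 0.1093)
A

Both distributions are close to uniform, making this a harder comparison.

H(A) = 2.7688 bits
H(B) = 2.7640 bits

The distribution closer to uniform has higher entropy.
Answer: A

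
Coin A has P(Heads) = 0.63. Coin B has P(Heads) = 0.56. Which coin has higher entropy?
B

For binary distributions, entropy is maximized at p=0.5 and decreases as p moves toward 0 or 1.

H(A) = H(0.63) = 0.9507 bits
H(B) = H(0.56) = 0.9896 bits

Distribution B (p=0.56) is closer to uniform (p=0.5), so it has higher entropy.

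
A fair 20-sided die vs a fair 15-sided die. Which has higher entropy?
20-sided die

Both are uniform distributions; for uniform over n outcomes, H = log₂(n). H(20-sided) = log₂(20) = 4.322 bits and H(15-sided) = log₂(15) = 3.907 bits. More outcomes in a uniform distribution means higher entropy.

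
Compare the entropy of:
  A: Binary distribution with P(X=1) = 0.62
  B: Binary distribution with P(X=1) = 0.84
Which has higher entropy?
A

For binary distributions, entropy is maximized at p=0.5 and decreases as p moves toward 0 or 1.

H(A) = H(0.62) = 0.9580 bits
H(B) = H(0.84) = 0.6343 bits

Distribution A (p=0.62) is closer to uniform (p=0.5), so it has higher entropy.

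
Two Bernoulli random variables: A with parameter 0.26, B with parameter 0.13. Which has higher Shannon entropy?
A

For binary distributions, entropy is maximized at p=0.5 and decreases as p moves toward 0 or 1.

H(A) = H(0.26) = 0.8267 bits
H(B) = H(0.13) = 0.5574 bits

Distribution A (p=0.26) is closer to uniform (p=0.5), so it has higher entropy.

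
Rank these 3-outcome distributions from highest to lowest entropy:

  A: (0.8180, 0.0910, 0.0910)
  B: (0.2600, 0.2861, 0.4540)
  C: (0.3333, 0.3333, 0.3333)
C > B > A

Key insight: Entropy is maximized by uniform distributions and minimized by concentrated distributions.

- Uniform distributions have maximum entropy log₂(3) = 1.5850 bits
- The more "peaked" or concentrated a distribution, the lower its entropy

Entropies:
  H(A) = 0.8664 bits
  H(B) = 1.5390 bits
  H(C) = 1.5850 bits

Ranking: C > B > A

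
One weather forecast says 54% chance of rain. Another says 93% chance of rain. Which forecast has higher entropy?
54% forecast

Treat each forecast as a Bernoulli distribution. Binary entropy is maximized at p=0.5 and falls off symmetrically toward 0 or 1. The 54% forecast is closer to 50%, so it is more uncertain. H(54%) ≈ 0.995 bits, H(93%) ≈ 0.366 bits.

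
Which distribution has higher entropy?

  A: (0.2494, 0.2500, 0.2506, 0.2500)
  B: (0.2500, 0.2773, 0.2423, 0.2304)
A

Both distributions are close to uniform, making this a harder comparison.

H(A) = 2.0000 bits
H(B) = 1.9966 bits

The distribution closer to uniform has higher entropy.
Answer: A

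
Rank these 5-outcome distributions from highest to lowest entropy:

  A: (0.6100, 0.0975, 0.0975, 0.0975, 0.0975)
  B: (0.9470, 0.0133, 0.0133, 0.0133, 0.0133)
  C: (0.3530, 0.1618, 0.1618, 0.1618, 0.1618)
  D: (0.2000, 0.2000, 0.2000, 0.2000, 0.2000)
D > C > A > B

Key insight: Entropy is maximized by uniform distributions and minimized by concentrated distributions.

Entropies:
  H(A) = 1.7448 bits
  H(B) = 0.4050 bits
  H(C) = 2.2307 bits
  H(D) = 2.3219 bits

Ranking: D > C > A > B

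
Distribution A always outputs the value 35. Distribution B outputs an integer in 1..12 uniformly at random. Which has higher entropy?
B

A is deterministic, so H(A) = 0. B is uniform over 12 outcomes, so H(B) = log₂(12) = 3.585 bits. Any distribution with genuine randomness has higher entropy than a deterministic one.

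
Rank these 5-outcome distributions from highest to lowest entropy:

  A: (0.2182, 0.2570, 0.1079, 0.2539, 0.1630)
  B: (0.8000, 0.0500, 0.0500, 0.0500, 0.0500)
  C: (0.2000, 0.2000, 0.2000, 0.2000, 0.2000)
C > A > B

Key insight: Entropy is maximized by uniform distributions and minimized by concentrated distributions.

- Uniform distributions have maximum entropy log₂(5) = 2.3219 bits
- The more "peaked" or concentrated a distribution, the lower its entropy

Entropies:
  H(A) = 2.2583 bits
  H(B) = 1.1219 bits
  H(C) = 2.3219 bits

Ranking: C > A > B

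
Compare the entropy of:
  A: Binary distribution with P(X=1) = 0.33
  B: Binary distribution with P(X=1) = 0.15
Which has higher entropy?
A

For binary distributions, entropy is maximized at p=0.5 and decreases as p moves toward 0 or 1.

H(A) = H(0.33) = 0.9149 bits
H(B) = H(0.15) = 0.6098 bits

Distribution A (p=0.33) is closer to uniform (p=0.5), so it has higher entropy.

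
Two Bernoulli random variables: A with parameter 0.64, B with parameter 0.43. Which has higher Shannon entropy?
B

For binary distributions, entropy is maximized at p=0.5 and decreases as p moves toward 0 or 1.

H(A) = H(0.64) = 0.9427 bits
H(B) = H(0.43) = 0.9858 bits

Distribution B (p=0.43) is closer to uniform (p=0.5), so it has higher entropy.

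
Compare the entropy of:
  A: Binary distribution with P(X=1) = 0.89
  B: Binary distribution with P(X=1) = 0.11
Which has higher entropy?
Equal

For binary distributions, entropy is maximized at p=0.5 and decreases as p moves toward 0 or 1.

H(A) = H(0.89) = 0.4999 bits
H(B) = H(0.11) = 0.4999 bits

Both distributions are equally far from uniform (|0.89-0.5| = |0.11-0.5|), so they have the same entropy.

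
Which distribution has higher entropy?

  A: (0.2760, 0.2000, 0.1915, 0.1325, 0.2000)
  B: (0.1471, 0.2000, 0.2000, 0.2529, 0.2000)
B

Both distributions are close to uniform, making this a harder comparison.

H(A) = 2.2844 bits
H(B) = 2.3015 bits

The distribution closer to uniform has higher entropy.
Answer: B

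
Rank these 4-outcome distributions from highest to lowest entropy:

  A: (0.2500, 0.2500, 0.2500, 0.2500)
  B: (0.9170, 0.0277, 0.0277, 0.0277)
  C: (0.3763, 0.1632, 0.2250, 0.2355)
A > C > B

Key insight: Entropy is maximized by uniform distributions and minimized by concentrated distributions.

- Uniform distributions have maximum entropy log₂(4) = 2.0000 bits
- The more "peaked" or concentrated a distribution, the lower its entropy

Entropies:
  H(A) = 2.0000 bits
  H(B) = 0.5442 bits
  H(C) = 1.9329 bits

Ranking: A > C > B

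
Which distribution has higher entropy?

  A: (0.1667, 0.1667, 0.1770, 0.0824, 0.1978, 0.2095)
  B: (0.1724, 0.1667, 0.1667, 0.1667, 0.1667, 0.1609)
B

Both distributions are close to uniform, making this a harder comparison.

H(A) = 2.5354 bits
H(B) = 2.5847 bits

The distribution closer to uniform has higher entropy.
Answer: B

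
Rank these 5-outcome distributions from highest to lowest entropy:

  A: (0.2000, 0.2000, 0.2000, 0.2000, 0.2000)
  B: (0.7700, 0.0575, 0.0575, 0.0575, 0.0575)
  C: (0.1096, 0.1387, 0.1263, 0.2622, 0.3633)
A > C > B

Key insight: Entropy is maximized by uniform distributions and minimized by concentrated distributions.

- Uniform distributions have maximum entropy log₂(5) = 2.3219 bits
- The more "peaked" or concentrated a distribution, the lower its entropy

Entropies:
  H(A) = 2.3219 bits
  H(B) = 1.2380 bits
  H(C) = 2.1588 bits

Ranking: A > C > B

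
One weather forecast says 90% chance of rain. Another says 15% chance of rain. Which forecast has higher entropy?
15% forecast

Treat each forecast as a Bernoulli distribution. Binary entropy is maximized at p=0.5 and falls off symmetrically toward 0 or 1. The 15% forecast is closer to 50%, so it is more uncertain. H(90%) ≈ 0.469 bits, H(15%) ≈ 0.610 bits.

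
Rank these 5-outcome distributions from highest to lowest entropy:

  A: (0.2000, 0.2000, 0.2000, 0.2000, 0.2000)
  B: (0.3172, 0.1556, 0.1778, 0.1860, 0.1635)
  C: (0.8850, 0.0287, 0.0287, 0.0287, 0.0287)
A > B > C

Key insight: Entropy is maximized by uniform distributions and minimized by concentrated distributions.

- Uniform distributions have maximum entropy log₂(5) = 2.3219 bits
- The more "peaked" or concentrated a distribution, the lower its entropy

Entropies:
  H(A) = 2.3219 bits
  H(B) = 2.2645 bits
  H(C) = 0.7448 bits

Ranking: A > B > C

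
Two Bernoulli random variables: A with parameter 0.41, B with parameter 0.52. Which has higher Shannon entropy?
B

For binary distributions, entropy is maximized at p=0.5 and decreases as p moves toward 0 or 1.

H(A) = H(0.41) = 0.9765 bits
H(B) = H(0.52) = 0.9988 bits

Distribution B (p=0.52) is closer to uniform (p=0.5), so it has higher entropy.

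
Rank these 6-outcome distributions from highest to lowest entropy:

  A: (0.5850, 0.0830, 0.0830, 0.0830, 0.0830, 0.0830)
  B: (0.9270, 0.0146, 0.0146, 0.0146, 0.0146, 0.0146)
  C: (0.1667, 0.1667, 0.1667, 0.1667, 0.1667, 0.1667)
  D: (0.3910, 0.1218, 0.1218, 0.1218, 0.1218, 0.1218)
C > D > A > B

Key insight: Entropy is maximized by uniform distributions and minimized by concentrated distributions.

Entropies:
  H(A) = 1.9427 bits
  H(B) = 0.5465 bits
  H(C) = 2.5850 bits
  H(D) = 2.3795 bits

Ranking: C > D > A > B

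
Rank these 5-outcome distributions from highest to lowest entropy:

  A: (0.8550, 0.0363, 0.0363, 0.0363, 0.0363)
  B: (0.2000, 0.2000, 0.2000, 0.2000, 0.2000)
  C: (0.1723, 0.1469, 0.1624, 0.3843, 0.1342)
B > C > A

Key insight: Entropy is maximized by uniform distributions and minimized by concentrated distributions.

- Uniform distributions have maximum entropy log₂(5) = 2.3219 bits
- The more "peaked" or concentrated a distribution, the lower its entropy

Entropies:
  H(A) = 0.8872 bits
  H(B) = 2.3219 bits
  H(C) = 2.1885 bits

Ranking: B > C > A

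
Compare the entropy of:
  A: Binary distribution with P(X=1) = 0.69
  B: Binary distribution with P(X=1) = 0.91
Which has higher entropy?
A

For binary distributions, entropy is maximized at p=0.5 and decreases as p moves toward 0 or 1.

H(A) = H(0.69) = 0.8932 bits
H(B) = H(0.91) = 0.4365 bits

Distribution A (p=0.69) is closer to uniform (p=0.5), so it has higher entropy.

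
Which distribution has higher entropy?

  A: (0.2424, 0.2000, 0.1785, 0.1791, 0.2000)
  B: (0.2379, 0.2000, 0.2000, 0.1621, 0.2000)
A

Both distributions are close to uniform, making this a harder comparison.

H(A) = 2.3125 bits
H(B) = 2.3115 bits

The distribution closer to uniform has higher entropy.
Answer: A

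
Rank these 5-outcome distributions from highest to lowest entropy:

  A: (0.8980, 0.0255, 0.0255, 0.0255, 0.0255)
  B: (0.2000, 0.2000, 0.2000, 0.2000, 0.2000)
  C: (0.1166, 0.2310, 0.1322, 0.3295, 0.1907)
B > C > A

Key insight: Entropy is maximized by uniform distributions and minimized by concentrated distributions.

- Uniform distributions have maximum entropy log₂(5) = 2.3219 bits
- The more "peaked" or concentrated a distribution, the lower its entropy

Entropies:
  H(A) = 0.6793 bits
  H(B) = 2.3219 bits
  H(C) = 2.2194 bits

Ranking: B > C > A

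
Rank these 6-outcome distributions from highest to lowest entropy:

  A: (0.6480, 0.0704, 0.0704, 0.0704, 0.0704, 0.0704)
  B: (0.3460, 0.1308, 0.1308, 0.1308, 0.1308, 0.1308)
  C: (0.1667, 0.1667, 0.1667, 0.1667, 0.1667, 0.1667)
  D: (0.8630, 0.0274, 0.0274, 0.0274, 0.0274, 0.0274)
C > B > A > D

Key insight: Entropy is maximized by uniform distributions and minimized by concentrated distributions.

Entropies:
  H(A) = 1.7532 bits
  H(B) = 2.4490 bits
  H(C) = 2.5850 bits
  H(D) = 0.8944 bits

Ranking: C > B > A > D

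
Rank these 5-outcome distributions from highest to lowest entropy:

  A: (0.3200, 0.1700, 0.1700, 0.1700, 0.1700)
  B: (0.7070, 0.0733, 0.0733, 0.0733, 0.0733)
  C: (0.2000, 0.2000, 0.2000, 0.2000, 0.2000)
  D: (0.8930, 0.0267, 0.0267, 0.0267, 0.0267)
C > A > B > D

Key insight: Entropy is maximized by uniform distributions and minimized by concentrated distributions.

Entropies:
  H(A) = 2.2644 bits
  H(B) = 1.4586 bits
  H(C) = 2.3219 bits
  H(D) = 0.7048 bits

Ranking: C > A > B > D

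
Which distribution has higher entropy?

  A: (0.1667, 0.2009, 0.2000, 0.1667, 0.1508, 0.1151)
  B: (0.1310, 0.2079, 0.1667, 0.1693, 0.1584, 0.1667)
B

Both distributions are close to uniform, making this a harder comparison.

H(A) = 2.5616 bits
H(B) = 2.5719 bits

The distribution closer to uniform has higher entropy.
Answer: B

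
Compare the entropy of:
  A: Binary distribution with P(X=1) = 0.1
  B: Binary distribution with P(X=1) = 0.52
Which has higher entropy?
B

For binary distributions, entropy is maximized at p=0.5 and decreases as p moves toward 0 or 1.

H(A) = H(0.1) = 0.4690 bits
H(B) = H(0.52) = 0.9988 bits

Distribution B (p=0.52) is closer to uniform (p=0.5), so it has higher entropy.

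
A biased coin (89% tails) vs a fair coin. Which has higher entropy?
Fair coin

The fair coin is uniform (p=0.5), maximizing binary entropy at 1 bit. The biased coin has H(0.89) ≈ 0.500 bits — its outcome is more predictable, so its entropy is lower.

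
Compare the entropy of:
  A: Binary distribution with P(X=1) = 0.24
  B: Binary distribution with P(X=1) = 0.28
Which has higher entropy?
B

For binary distributions, entropy is maximized at p=0.5 and decreases as p moves toward 0 or 1.

H(A) = H(0.24) = 0.7950 bits
H(B) = H(0.28) = 0.8555 bits

Distribution B (p=0.28) is closer to uniform (p=0.5), so it has higher entropy.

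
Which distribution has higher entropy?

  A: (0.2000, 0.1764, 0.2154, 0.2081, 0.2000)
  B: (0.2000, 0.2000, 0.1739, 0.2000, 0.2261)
A

Both distributions are close to uniform, making this a harder comparison.

H(A) = 2.3188 bits
H(B) = 2.3170 bits

The distribution closer to uniform has higher entropy.
Answer: A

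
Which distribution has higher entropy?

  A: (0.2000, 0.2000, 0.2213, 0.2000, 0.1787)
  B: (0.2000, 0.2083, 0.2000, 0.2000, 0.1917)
B

Both distributions are close to uniform, making this a harder comparison.

H(A) = 2.3187 bits
H(B) = 2.3214 bits

The distribution closer to uniform has higher entropy.
Answer: B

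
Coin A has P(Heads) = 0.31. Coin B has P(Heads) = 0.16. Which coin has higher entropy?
A

For binary distributions, entropy is maximized at p=0.5 and decreases as p moves toward 0 or 1.

H(A) = H(0.31) = 0.8932 bits
H(B) = H(0.16) = 0.6343 bits

Distribution A (p=0.31) is closer to uniform (p=0.5), so it has higher entropy.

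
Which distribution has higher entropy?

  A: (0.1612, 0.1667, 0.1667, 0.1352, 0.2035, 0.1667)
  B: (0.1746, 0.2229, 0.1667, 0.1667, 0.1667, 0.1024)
A

Both distributions are close to uniform, making this a harder comparison.

H(A) = 2.5748 bits
H(B) = 2.5516 bits

The distribution closer to uniform has higher entropy.
Answer: A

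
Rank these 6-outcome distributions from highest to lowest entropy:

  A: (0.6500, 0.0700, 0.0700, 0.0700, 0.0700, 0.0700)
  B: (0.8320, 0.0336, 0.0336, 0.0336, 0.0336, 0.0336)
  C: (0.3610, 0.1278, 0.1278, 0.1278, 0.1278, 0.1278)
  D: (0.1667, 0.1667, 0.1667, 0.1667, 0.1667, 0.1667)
D > C > A > B

Key insight: Entropy is maximized by uniform distributions and minimized by concentrated distributions.

Entropies:
  H(A) = 1.7467 bits
  H(B) = 1.0432 bits
  H(C) = 2.4272 bits
  H(D) = 2.5850 bits

Ranking: D > C > A > B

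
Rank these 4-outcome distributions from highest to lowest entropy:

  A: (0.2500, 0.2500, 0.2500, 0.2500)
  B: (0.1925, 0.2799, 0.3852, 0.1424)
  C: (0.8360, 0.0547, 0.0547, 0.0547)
A > B > C

Key insight: Entropy is maximized by uniform distributions and minimized by concentrated distributions.

- Uniform distributions have maximum entropy log₂(4) = 2.0000 bits
- The more "peaked" or concentrated a distribution, the lower its entropy

Entropies:
  H(A) = 2.0000 bits
  H(B) = 1.9024 bits
  H(C) = 0.9037 bits

Ranking: A > B > C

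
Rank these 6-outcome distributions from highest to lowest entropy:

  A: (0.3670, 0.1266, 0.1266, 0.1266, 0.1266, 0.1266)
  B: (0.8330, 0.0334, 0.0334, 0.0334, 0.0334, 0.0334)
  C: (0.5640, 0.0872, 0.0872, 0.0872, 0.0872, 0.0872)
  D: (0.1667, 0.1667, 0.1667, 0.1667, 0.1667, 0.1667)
D > A > C > B

Key insight: Entropy is maximized by uniform distributions and minimized by concentrated distributions.

Entropies:
  H(A) = 2.4181 bits
  H(B) = 1.0386 bits
  H(C) = 2.0005 bits
  H(D) = 2.5850 bits

Ranking: D > A > C > B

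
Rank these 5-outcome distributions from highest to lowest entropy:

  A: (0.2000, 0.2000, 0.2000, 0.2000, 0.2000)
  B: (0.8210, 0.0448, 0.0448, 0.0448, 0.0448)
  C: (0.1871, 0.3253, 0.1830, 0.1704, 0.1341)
A > C > B

Key insight: Entropy is maximized by uniform distributions and minimized by concentrated distributions.

- Uniform distributions have maximum entropy log₂(5) = 2.3219 bits
- The more "peaked" or concentrated a distribution, the lower its entropy

Entropies:
  H(A) = 2.3219 bits
  H(B) = 1.0359 bits
  H(C) = 2.2517 bits

Ranking: A > C > B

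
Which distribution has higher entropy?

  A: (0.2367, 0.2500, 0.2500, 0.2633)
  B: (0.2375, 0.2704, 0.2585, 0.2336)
A

Both distributions are close to uniform, making this a harder comparison.

H(A) = 1.9990 bits
H(B) = 1.9974 bits

The distribution closer to uniform has higher entropy.
Answer: A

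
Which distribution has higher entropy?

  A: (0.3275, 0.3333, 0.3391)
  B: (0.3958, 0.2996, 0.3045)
A

Both distributions are close to uniform, making this a harder comparison.

H(A) = 1.5848 bits
H(B) = 1.5726 bits

The distribution closer to uniform has higher entropy.
Answer: A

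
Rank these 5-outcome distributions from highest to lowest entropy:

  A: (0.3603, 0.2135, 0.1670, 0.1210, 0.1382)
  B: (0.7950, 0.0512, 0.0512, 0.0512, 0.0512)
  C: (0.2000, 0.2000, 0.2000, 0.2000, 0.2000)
C > A > B

Key insight: Entropy is maximized by uniform distributions and minimized by concentrated distributions.

- Uniform distributions have maximum entropy log₂(5) = 2.3219 bits
- The more "peaked" or concentrated a distribution, the lower its entropy

Entropies:
  H(A) = 2.2007 bits
  H(B) = 1.1418 bits
  H(C) = 2.3219 bits

Ranking: C > A > B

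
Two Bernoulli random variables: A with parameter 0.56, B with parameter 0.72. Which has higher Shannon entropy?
A

For binary distributions, entropy is maximized at p=0.5 and decreases as p moves toward 0 or 1.

H(A) = H(0.56) = 0.9896 bits
H(B) = H(0.72) = 0.8555 bits

Distribution A (p=0.56) is closer to uniform (p=0.5), so it has higher entropy.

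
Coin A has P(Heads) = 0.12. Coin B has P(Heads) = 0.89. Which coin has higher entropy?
A

For binary distributions, entropy is maximized at p=0.5 and decreases as p moves toward 0 or 1.

H(A) = H(0.12) = 0.5294 bits
H(B) = H(0.89) = 0.4999 bits

Distribution A (p=0.12) is closer to uniform (p=0.5), so it has higher entropy.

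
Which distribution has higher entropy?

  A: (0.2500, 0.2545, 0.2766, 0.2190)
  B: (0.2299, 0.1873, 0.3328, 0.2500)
A

Both distributions are close to uniform, making this a harder comparison.

H(A) = 1.9951 bits
H(B) = 1.9685 bits

The distribution closer to uniform has higher entropy.
Answer: A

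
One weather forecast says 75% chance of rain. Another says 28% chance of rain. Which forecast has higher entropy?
28% forecast

Treat each forecast as a Bernoulli distribution. Binary entropy is maximized at p=0.5 and falls off symmetrically toward 0 or 1. The 28% forecast is closer to 50%, so it is more uncertain. H(75%) ≈ 0.811 bits, H(28%) ≈ 0.855 bits.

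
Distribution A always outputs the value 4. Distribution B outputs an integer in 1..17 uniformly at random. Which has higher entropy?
B

A is deterministic, so H(A) = 0. B is uniform over 17 outcomes, so H(B) = log₂(17) = 4.087 bits. Any distribution with genuine randomness has higher entropy than a deterministic one.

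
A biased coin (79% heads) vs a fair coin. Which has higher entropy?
Fair coin

The fair coin is uniform (p=0.5), maximizing binary entropy at 1 bit. The biased coin has H(0.79) ≈ 0.741 bits — its outcome is more predictable, so its entropy is lower.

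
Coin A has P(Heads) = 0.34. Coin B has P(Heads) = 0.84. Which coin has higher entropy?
A

For binary distributions, entropy is maximized at p=0.5 and decreases as p moves toward 0 or 1.

H(A) = H(0.34) = 0.9248 bits
H(B) = H(0.84) = 0.6343 bits

Distribution A (p=0.34) is closer to uniform (p=0.5), so it has higher entropy.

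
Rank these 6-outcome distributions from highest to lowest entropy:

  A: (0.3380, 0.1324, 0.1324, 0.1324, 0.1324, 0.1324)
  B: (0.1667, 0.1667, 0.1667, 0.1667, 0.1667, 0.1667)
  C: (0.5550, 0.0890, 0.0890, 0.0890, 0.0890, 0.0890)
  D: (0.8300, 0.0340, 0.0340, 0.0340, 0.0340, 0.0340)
B > A > C > D

Key insight: Entropy is maximized by uniform distributions and minimized by concentrated distributions.

Entropies:
  H(A) = 2.4600 bits
  H(B) = 2.5850 bits
  H(C) = 2.0245 bits
  H(D) = 1.0524 bits

Ranking: B > A > C > D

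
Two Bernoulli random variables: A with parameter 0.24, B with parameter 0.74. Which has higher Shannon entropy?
B

For binary distributions, entropy is maximized at p=0.5 and decreases as p moves toward 0 or 1.

H(A) = H(0.24) = 0.7950 bits
H(B) = H(0.74) = 0.8267 bits

Distribution B (p=0.74) is closer to uniform (p=0.5), so it has higher entropy.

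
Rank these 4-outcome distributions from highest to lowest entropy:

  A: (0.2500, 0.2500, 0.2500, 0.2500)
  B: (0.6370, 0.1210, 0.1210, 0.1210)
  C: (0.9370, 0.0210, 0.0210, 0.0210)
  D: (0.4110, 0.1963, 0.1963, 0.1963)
A > D > B > C

Key insight: Entropy is maximized by uniform distributions and minimized by concentrated distributions.

Entropies:
  H(A) = 2.0000 bits
  H(B) = 1.5205 bits
  H(C) = 0.4391 bits
  H(D) = 1.9106 bits

Ranking: A > D > B > C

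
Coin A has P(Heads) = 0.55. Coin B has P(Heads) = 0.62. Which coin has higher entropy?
A

For binary distributions, entropy is maximized at p=0.5 and decreases as p moves toward 0 or 1.

H(A) = H(0.55) = 0.9928 bits
H(B) = H(0.62) = 0.9580 bits

Distribution A (p=0.55) is closer to uniform (p=0.5), so it has higher entropy.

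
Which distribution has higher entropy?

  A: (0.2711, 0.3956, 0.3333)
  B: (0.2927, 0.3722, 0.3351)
B

Both distributions are close to uniform, making this a harder comparison.

H(A) = 1.5681 bits
H(B) = 1.5781 bits

The distribution closer to uniform has higher entropy.
Answer: B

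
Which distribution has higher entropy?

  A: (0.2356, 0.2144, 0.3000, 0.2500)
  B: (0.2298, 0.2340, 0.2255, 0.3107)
A

Both distributions are close to uniform, making this a harder comparison.

H(A) = 1.9888 bits
H(B) = 1.9864 bits

The distribution closer to uniform has higher entropy.
Answer: A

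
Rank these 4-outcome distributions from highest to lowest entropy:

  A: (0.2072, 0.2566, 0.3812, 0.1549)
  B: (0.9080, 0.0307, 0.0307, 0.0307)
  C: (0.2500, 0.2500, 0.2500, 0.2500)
C > A > B

Key insight: Entropy is maximized by uniform distributions and minimized by concentrated distributions.

- Uniform distributions have maximum entropy log₂(4) = 2.0000 bits
- The more "peaked" or concentrated a distribution, the lower its entropy

Entropies:
  H(A) = 1.9213 bits
  H(B) = 0.5889 bits
  H(C) = 2.0000 bits

Ranking: C > A > B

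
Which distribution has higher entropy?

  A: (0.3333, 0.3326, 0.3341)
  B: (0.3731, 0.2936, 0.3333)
A

Both distributions are close to uniform, making this a harder comparison.

H(A) = 1.5850 bits
H(B) = 1.5781 bits

The distribution closer to uniform has higher entropy.
Answer: A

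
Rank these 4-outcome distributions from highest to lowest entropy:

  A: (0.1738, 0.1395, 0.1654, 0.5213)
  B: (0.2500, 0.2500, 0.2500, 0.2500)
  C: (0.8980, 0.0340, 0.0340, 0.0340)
B > A > C

Key insight: Entropy is maximized by uniform distributions and minimized by concentrated distributions.

- Uniform distributions have maximum entropy log₂(4) = 2.0000 bits
- The more "peaked" or concentrated a distribution, the lower its entropy

Entropies:
  H(A) = 1.7545 bits
  H(B) = 2.0000 bits
  H(C) = 0.6370 bits

Ranking: B > A > C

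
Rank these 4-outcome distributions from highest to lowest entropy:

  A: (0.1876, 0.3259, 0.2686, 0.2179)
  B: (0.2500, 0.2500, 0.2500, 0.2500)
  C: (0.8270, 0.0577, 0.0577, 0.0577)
B > A > C

Key insight: Entropy is maximized by uniform distributions and minimized by concentrated distributions.

- Uniform distributions have maximum entropy log₂(4) = 2.0000 bits
- The more "peaked" or concentrated a distribution, the lower its entropy

Entropies:
  H(A) = 1.9685 bits
  H(B) = 2.0000 bits
  H(C) = 0.9387 bits

Ranking: B > A > C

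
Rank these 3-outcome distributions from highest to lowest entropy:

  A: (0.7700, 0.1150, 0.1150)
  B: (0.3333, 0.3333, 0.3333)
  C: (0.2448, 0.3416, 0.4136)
B > C > A

Key insight: Entropy is maximized by uniform distributions and minimized by concentrated distributions.

- Uniform distributions have maximum entropy log₂(3) = 1.5850 bits
- The more "peaked" or concentrated a distribution, the lower its entropy

Entropies:
  H(A) = 1.0080 bits
  H(B) = 1.5850 bits
  H(C) = 1.5531 bits

Ranking: B > C > A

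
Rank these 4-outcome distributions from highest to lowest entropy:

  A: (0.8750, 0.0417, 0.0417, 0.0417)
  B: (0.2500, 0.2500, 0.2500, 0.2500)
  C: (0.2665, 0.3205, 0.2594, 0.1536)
B > C > A

Key insight: Entropy is maximized by uniform distributions and minimized by concentrated distributions.

- Uniform distributions have maximum entropy log₂(4) = 2.0000 bits
- The more "peaked" or concentrated a distribution, the lower its entropy

Entropies:
  H(A) = 0.7417 bits
  H(B) = 2.0000 bits
  H(C) = 1.9547 bits

Ranking: B > C > A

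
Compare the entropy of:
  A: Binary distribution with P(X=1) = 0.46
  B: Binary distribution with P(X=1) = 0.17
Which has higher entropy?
A

For binary distributions, entropy is maximized at p=0.5 and decreases as p moves toward 0 or 1.

H(A) = H(0.46) = 0.9954 bits
H(B) = H(0.17) = 0.6577 bits

Distribution A (p=0.46) is closer to uniform (p=0.5), so it has higher entropy.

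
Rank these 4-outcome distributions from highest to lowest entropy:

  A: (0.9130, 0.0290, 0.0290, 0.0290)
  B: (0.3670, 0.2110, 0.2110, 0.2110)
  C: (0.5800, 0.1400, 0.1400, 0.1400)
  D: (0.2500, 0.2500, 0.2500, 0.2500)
D > B > C > A

Key insight: Entropy is maximized by uniform distributions and minimized by concentrated distributions.

Entropies:
  H(A) = 0.5643 bits
  H(B) = 1.9516 bits
  H(C) = 1.6471 bits
  H(D) = 2.0000 bits

Ranking: D > B > C > A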